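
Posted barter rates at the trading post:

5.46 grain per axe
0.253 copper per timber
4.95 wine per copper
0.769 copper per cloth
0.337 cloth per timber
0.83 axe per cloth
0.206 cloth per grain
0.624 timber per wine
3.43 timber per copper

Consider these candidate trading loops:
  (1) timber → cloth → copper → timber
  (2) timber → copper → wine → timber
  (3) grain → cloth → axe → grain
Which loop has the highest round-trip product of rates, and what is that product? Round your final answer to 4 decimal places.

(1) 0.337 × 0.769 × 3.43 = 0.88889
(2) 0.253 × 4.95 × 0.624 = 0.78147
(3) 0.206 × 0.83 × 5.46 = 0.93355
Highest is cycle (3) at 0.9336 (≤1, no arbitrage).

0.9336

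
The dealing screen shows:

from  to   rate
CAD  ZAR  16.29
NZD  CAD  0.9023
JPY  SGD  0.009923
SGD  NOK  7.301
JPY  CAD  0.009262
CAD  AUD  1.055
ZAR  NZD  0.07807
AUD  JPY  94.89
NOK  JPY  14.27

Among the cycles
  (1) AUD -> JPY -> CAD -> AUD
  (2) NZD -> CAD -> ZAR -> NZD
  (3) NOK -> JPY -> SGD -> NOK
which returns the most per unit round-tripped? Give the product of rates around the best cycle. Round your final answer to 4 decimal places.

(1) 94.89 × 0.009262 × 1.055 = 0.92721
(2) 0.9023 × 16.29 × 0.07807 = 1.14751
(3) 14.27 × 0.009923 × 7.301 = 1.03383
Highest is cycle (2) at 1.1475 (>1, arbitrage).

1.1475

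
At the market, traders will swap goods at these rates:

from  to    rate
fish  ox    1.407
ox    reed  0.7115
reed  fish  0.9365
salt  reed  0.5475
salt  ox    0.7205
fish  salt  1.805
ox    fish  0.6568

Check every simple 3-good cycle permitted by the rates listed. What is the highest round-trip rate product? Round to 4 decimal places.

ox→reed→fish→ox: 0.7115 × 0.9365 × 1.407 = 0.93751
reed→fish→salt→reed: 0.9365 × 1.805 × 0.5475 = 0.92548
ox→fish→salt→ox: 0.6568 × 1.805 × 0.7205 = 0.85417
Maximum is ox→reed→fish→ox at 0.9375; no arbitrage — every cycle loses value.

0.9375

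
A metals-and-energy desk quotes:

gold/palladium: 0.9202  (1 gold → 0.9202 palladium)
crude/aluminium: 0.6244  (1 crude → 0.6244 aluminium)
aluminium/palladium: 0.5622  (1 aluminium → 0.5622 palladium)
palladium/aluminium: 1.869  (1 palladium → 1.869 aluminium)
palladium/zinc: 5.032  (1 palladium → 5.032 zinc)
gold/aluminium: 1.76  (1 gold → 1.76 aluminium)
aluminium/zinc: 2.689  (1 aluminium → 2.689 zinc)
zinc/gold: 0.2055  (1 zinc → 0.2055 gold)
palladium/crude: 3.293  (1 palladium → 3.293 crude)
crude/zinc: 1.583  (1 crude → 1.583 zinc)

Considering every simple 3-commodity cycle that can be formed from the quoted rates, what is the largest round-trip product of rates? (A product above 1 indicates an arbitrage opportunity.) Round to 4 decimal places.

1.1560

palladium→crude→aluminium→palladium: 3.293 × 0.6244 × 0.5622 = 1.15597
zinc→gold→aluminium→zinc: 0.2055 × 1.76 × 2.689 = 0.97256
zinc→gold→palladium→zinc: 0.2055 × 0.9202 × 5.032 = 0.95156
Maximum is palladium→crude→aluminium→palladium at 1.1560; arbitrage exists.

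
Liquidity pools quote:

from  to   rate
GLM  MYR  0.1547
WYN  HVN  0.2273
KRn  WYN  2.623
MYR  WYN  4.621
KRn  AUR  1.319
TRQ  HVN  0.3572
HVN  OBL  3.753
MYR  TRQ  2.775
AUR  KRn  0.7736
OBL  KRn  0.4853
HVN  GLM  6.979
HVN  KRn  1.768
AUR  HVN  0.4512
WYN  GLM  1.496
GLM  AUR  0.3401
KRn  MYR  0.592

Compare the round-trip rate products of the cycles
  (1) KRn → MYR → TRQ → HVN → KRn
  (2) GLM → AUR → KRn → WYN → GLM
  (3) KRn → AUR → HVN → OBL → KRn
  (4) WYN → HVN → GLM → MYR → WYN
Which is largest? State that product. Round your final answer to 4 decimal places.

(1) 0.592 × 2.775 × 0.3572 × 1.768 = 1.03748
(2) 0.3401 × 0.7736 × 2.623 × 1.496 = 1.03241
(3) 1.319 × 0.4512 × 3.753 × 0.4853 = 1.08393
(4) 0.2273 × 6.979 × 0.1547 × 4.621 = 1.13402
Highest is cycle (4) at 1.1340 (>1, arbitrage).

1.1340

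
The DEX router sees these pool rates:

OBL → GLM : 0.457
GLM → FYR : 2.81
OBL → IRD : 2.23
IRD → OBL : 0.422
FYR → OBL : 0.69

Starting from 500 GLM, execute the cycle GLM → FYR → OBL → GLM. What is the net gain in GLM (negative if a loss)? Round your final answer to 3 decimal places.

-56.961

500 GLM × 2.81 = 1405 FYR
1405 FYR × 0.69 = 969.45 OBL
969.45 OBL × 0.457 = 443.03865 GLM
Net change: 443.03865 − 500 = -56.96135 GLM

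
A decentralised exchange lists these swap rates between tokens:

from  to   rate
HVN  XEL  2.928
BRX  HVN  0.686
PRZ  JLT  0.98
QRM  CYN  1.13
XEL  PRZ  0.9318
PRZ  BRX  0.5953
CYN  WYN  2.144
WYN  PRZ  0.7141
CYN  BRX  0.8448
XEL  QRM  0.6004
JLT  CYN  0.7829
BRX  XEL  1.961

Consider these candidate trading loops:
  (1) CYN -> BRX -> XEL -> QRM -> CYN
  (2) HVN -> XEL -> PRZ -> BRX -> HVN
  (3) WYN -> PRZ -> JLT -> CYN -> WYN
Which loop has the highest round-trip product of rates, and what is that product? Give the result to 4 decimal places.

1.1747

(1) 0.8448 × 1.961 × 0.6004 × 1.13 = 1.12396
(2) 2.928 × 0.9318 × 0.5953 × 0.686 = 1.11418
(3) 0.7141 × 0.98 × 0.7829 × 2.144 = 1.17467
Highest is cycle (3) at 1.1747 (>1, arbitrage).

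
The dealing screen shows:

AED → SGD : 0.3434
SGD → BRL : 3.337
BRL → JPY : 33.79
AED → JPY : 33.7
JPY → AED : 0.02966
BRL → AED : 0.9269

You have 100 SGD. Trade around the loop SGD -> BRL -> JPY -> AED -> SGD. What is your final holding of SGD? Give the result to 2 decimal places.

100 SGD × 3.337 = 333.7 BRL
333.7 BRL × 33.79 = 11275.723 JPY
11275.723 JPY × 0.02966 = 334.43794418 AED
334.43794418 AED × 0.3434 = 114.845990031412 SGD

114.85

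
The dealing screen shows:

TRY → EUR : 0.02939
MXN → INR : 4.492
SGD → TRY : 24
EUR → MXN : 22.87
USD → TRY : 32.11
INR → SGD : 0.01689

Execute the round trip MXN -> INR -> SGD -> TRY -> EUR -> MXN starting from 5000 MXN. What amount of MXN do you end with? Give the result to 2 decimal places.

6119.51

5000 MXN × 4.492 = 22460 INR
22460 INR × 0.01689 = 379.3494 SGD
379.3494 SGD × 24 = 9104.3856 TRY
9104.3856 TRY × 0.02939 = 267.577892784 EUR
267.577892784 EUR × 22.87 = 6119.50640797008 MXN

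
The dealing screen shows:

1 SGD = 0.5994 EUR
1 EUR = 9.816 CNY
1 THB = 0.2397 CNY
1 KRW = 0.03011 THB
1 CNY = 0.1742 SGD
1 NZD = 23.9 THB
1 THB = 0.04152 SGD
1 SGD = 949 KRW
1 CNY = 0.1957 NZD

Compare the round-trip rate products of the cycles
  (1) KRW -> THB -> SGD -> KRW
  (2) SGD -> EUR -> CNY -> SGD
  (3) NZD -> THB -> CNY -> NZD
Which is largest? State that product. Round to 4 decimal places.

1.1864

(1) 0.03011 × 0.04152 × 949 = 1.18641
(2) 0.5994 × 9.816 × 0.1742 = 1.02494
(3) 23.9 × 0.2397 × 0.1957 = 1.12113
Highest is cycle (1) at 1.1864 (>1, arbitrage).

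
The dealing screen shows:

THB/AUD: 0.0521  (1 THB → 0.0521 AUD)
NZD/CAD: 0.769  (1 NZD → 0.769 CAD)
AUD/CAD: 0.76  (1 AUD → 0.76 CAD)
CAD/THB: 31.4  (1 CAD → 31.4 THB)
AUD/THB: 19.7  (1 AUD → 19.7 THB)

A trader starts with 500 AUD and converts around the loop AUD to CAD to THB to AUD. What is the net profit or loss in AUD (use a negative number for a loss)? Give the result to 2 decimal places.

121.66

500 AUD × 0.76 = 380 CAD
380 CAD × 31.4 = 11932 THB
11932 THB × 0.0521 = 621.6572 AUD
Net change: 621.6572 − 500 = 121.6572 AUD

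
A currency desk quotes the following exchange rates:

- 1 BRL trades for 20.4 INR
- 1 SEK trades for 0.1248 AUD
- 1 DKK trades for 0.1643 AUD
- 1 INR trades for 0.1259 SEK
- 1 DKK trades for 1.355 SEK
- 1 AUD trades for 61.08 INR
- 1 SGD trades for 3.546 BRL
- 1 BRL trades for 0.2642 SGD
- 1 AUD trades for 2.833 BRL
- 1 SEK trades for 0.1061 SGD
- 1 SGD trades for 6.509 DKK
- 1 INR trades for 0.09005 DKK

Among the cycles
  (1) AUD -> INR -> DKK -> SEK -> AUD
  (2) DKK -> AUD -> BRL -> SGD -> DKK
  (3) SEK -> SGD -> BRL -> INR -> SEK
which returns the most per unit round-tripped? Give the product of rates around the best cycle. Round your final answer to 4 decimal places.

(1) 61.08 × 0.09005 × 1.355 × 0.1248 = 0.93011
(2) 0.1643 × 2.833 × 0.2642 × 6.509 = 0.80044
(3) 0.1061 × 3.546 × 20.4 × 0.1259 = 0.96630
Highest is cycle (3) at 0.9663 (≤1, no arbitrage).

0.9663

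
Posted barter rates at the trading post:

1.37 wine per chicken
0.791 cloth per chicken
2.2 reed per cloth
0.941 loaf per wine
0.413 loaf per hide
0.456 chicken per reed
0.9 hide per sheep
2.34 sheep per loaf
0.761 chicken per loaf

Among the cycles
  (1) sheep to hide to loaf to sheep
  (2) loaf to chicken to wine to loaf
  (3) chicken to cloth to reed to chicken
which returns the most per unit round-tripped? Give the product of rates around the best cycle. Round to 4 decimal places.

(1) 0.9 × 0.413 × 2.34 = 0.86978
(2) 0.761 × 1.37 × 0.941 = 0.98106
(3) 0.791 × 2.2 × 0.456 = 0.79353
Highest is cycle (2) at 0.9811 (≤1, no arbitrage).

0.9811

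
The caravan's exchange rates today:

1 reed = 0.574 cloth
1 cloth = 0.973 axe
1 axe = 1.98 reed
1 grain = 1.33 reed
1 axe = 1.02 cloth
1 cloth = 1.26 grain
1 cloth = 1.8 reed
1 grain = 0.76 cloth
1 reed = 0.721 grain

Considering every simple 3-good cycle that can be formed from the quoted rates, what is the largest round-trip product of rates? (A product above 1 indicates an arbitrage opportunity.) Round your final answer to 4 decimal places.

reed→cloth→axe→reed: 0.574 × 0.973 × 1.98 = 1.10583
grain→cloth→reed→grain: 0.76 × 1.8 × 0.721 = 0.98633
grain→reed→cloth→grain: 1.33 × 0.574 × 1.26 = 0.96191
Maximum is reed→cloth→axe→reed at 1.1058; arbitrage exists.

1.1058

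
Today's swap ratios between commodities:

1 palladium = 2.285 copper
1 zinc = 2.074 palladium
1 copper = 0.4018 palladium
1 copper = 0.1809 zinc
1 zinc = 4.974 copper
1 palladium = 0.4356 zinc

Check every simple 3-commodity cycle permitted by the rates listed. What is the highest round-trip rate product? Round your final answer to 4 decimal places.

palladium→zinc→copper→palladium: 0.4356 × 4.974 × 0.4018 = 0.87057
palladium→copper→zinc→palladium: 2.285 × 0.1809 × 2.074 = 0.85730
Maximum is palladium→zinc→copper→palladium at 0.8706; no arbitrage — every cycle loses value.

0.8706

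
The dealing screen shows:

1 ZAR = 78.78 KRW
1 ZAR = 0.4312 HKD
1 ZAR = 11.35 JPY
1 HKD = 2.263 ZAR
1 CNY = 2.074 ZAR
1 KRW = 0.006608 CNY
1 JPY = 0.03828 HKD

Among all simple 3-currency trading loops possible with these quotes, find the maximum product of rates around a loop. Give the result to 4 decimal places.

ZAR→KRW→CNY→ZAR: 78.78 × 0.006608 × 2.074 = 1.07968
ZAR→JPY→HKD→ZAR: 11.35 × 0.03828 × 2.263 = 0.98322
Maximum is ZAR→KRW→CNY→ZAR at 1.0797; arbitrage exists.

1.0797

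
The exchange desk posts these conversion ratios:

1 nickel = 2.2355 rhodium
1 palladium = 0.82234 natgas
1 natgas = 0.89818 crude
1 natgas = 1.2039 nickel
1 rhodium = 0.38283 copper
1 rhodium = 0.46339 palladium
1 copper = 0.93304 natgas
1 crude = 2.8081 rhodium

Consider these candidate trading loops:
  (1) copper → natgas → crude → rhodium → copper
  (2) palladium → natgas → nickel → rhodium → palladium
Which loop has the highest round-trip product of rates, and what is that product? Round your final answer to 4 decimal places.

(1) 0.93304 × 0.89818 × 2.8081 × 0.38283 = 0.90091
(2) 0.82234 × 1.2039 × 2.2355 × 0.46339 = 1.02556
Highest is cycle (2) at 1.0256 (>1, arbitrage).

1.0256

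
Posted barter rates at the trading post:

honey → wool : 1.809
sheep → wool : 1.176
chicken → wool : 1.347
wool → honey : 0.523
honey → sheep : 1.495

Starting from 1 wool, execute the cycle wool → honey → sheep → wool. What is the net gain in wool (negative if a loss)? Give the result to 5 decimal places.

-0.08050

1 wool × 0.523 = 0.523 honey
0.523 honey × 1.495 = 0.781885 sheep
0.781885 sheep × 1.176 = 0.91949676 wool
Net change: 0.91949676 − 1 = -0.08050324 wool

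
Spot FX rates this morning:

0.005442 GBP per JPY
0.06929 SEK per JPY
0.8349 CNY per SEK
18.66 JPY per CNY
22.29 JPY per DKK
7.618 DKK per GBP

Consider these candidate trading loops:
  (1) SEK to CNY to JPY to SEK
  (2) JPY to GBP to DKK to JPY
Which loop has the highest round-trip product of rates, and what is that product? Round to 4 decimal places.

1.0795

(1) 0.8349 × 18.66 × 0.06929 = 1.07949
(2) 0.005442 × 7.618 × 22.29 = 0.92408
Highest is cycle (1) at 1.0795 (>1, arbitrage).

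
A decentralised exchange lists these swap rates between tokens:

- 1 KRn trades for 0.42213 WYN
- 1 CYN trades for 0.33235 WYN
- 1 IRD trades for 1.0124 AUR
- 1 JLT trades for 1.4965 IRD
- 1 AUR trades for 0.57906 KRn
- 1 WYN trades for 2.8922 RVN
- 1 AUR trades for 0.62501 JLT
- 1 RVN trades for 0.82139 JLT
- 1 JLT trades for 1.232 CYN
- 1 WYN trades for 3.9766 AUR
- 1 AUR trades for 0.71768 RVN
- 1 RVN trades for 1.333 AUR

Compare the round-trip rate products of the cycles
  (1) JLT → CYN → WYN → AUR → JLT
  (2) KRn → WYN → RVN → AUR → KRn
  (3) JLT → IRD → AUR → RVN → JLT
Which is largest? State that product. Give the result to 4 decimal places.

(1) 1.232 × 0.33235 × 3.9766 × 0.62501 = 1.01767
(2) 0.42213 × 2.8922 × 1.333 × 0.57906 = 0.94238
(3) 1.4965 × 1.0124 × 0.71768 × 0.82139 = 0.89312
Highest is cycle (1) at 1.0177 (>1, arbitrage).

1.0177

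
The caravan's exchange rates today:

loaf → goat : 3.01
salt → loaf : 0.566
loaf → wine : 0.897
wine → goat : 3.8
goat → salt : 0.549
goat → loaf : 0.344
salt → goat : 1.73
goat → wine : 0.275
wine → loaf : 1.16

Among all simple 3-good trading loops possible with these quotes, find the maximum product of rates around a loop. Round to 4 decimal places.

1.1726

goat→loaf→wine→goat: 0.344 × 0.897 × 3.8 = 1.17256
goat→wine→loaf→goat: 0.275 × 1.16 × 3.01 = 0.96019
goat→salt→loaf→goat: 0.549 × 0.566 × 3.01 = 0.93531
Maximum is goat→loaf→wine→goat at 1.1726; arbitrage exists.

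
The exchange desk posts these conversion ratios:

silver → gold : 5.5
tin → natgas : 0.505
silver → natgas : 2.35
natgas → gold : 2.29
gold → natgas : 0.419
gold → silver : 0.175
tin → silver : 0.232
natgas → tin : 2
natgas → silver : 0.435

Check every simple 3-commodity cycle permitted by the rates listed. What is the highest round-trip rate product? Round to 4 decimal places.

1.0904

tin→silver→natgas→tin: 0.232 × 2.35 × 2 = 1.09040
gold→natgas→silver→gold: 0.419 × 0.435 × 5.5 = 1.00246
gold→silver→natgas→gold: 0.175 × 2.35 × 2.29 = 0.94176
Maximum is tin→silver→natgas→tin at 1.0904; arbitrage exists.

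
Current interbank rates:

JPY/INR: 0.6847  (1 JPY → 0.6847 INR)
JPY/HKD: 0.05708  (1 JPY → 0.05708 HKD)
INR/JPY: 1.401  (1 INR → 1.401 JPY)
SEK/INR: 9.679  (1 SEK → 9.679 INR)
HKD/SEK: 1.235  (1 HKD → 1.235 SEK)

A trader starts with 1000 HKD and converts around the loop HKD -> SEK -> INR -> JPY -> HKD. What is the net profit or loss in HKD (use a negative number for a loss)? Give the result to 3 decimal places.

1000 HKD × 1.235 = 1235 SEK
1235 SEK × 9.679 = 11953.565 INR
11953.565 INR × 1.401 = 16746.944565 JPY
16746.944565 JPY × 0.05708 = 955.9155957702 HKD
Net change: 955.9155957702 − 1000 = -44.0844042298 HKD

-44.084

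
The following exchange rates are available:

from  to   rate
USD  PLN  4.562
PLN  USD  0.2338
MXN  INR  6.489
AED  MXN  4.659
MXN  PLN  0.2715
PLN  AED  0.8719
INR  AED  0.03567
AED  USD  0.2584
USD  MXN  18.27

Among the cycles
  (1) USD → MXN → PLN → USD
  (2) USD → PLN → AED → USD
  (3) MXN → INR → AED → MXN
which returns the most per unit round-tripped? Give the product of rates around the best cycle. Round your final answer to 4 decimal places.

(1) 18.27 × 0.2715 × 0.2338 = 1.15972
(2) 4.562 × 0.8719 × 0.2584 = 1.02781
(3) 6.489 × 0.03567 × 4.659 = 1.07838
Highest is cycle (1) at 1.1597 (>1, arbitrage).

1.1597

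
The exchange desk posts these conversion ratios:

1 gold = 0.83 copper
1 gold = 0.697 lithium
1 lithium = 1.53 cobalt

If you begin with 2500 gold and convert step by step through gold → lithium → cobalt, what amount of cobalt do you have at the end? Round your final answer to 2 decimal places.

2500 gold × 0.697 = 1742.5 lithium
1742.5 lithium × 1.53 = 2666.025 cobalt

2666.03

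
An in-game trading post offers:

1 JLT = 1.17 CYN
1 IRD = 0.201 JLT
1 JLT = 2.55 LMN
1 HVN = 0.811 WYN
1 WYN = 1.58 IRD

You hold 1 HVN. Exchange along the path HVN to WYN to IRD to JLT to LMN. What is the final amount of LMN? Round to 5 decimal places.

0.65677

1 HVN × 0.811 = 0.811 WYN
0.811 WYN × 1.58 = 1.28138 IRD
1.28138 IRD × 0.201 = 0.25755738 JLT
0.25755738 JLT × 2.55 = 0.656771319 LMN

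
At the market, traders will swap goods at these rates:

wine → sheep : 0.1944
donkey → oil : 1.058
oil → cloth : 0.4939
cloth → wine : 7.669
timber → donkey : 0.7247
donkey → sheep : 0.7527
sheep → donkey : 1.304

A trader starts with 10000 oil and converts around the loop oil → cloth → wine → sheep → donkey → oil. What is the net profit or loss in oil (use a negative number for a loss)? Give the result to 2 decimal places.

10000 oil × 0.4939 = 4939 cloth
4939 cloth × 7.669 = 37877.191 wine
37877.191 wine × 0.1944 = 7363.3259304 sheep
7363.3259304 sheep × 1.304 = 9601.7770132416 donkey
9601.7770132416 donkey × 1.058 = 10158.6800800096128 oil
Net change: 10158.6800800096128 − 10000 = 158.6800800096128 oil

158.68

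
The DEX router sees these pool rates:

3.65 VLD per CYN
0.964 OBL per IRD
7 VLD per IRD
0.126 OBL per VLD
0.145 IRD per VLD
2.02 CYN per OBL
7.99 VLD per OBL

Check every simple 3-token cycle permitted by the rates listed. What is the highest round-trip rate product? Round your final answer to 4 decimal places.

1.1168

IRD→OBL→VLD→IRD: 0.964 × 7.99 × 0.145 = 1.11684
CYN→VLD→OBL→CYN: 3.65 × 0.126 × 2.02 = 0.92900
Maximum is IRD→OBL→VLD→IRD at 1.1168; arbitrage exists.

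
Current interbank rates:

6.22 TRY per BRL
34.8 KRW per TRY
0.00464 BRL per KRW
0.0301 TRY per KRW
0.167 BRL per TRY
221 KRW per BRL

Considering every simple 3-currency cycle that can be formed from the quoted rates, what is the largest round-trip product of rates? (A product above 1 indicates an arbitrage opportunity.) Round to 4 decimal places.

1.1109

BRL→KRW→TRY→BRL: 221 × 0.0301 × 0.167 = 1.11090
BRL→TRY→KRW→BRL: 6.22 × 34.8 × 0.00464 = 1.00436
Maximum is BRL→KRW→TRY→BRL at 1.1109; arbitrage exists.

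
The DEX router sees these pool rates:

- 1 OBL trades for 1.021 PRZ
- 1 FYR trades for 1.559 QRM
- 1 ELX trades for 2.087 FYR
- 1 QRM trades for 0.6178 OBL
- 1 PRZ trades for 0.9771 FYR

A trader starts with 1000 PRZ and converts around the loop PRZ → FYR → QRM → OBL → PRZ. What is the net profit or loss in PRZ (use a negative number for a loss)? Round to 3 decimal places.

-39.143

1000 PRZ × 0.9771 = 977.1 FYR
977.1 FYR × 1.559 = 1523.2989 QRM
1523.2989 QRM × 0.6178 = 941.09406042 OBL
941.09406042 OBL × 1.021 = 960.85703568882 PRZ
Net change: 960.85703568882 − 1000 = -39.14296431118 PRZ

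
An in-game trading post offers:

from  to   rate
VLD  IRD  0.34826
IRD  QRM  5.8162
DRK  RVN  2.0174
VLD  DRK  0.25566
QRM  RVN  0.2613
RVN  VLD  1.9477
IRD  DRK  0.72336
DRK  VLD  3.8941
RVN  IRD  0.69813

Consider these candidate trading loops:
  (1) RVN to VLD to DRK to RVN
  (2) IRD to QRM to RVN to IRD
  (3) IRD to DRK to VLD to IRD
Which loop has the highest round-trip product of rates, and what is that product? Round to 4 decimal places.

1.0610

(1) 1.9477 × 0.25566 × 2.0174 = 1.00456
(2) 5.8162 × 0.2613 × 0.69813 = 1.06100
(3) 0.72336 × 3.8941 × 0.34826 = 0.98099
Highest is cycle (2) at 1.0610 (>1, arbitrage).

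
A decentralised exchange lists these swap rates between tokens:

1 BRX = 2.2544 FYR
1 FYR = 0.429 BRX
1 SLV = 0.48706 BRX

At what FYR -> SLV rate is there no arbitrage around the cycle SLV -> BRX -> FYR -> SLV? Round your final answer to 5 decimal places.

0.91072

Known legs of the cycle: 0.48706 × 2.2544 = 1.098028064
For no arbitrage the full-cycle product must be 1, so the missing rate is 1 / 1.098028064 ≈ 0.9107235.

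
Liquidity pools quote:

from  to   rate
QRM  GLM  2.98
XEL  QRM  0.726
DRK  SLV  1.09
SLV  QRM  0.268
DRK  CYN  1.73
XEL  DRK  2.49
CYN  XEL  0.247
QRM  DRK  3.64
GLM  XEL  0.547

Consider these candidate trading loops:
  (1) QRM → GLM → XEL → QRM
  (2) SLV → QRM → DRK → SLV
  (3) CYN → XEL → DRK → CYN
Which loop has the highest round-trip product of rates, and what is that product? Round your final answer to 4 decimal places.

(1) 2.98 × 0.547 × 0.726 = 1.18342
(2) 0.268 × 3.64 × 1.09 = 1.06332
(3) 0.247 × 2.49 × 1.73 = 1.06400
Highest is cycle (1) at 1.1834 (>1, arbitrage).

1.1834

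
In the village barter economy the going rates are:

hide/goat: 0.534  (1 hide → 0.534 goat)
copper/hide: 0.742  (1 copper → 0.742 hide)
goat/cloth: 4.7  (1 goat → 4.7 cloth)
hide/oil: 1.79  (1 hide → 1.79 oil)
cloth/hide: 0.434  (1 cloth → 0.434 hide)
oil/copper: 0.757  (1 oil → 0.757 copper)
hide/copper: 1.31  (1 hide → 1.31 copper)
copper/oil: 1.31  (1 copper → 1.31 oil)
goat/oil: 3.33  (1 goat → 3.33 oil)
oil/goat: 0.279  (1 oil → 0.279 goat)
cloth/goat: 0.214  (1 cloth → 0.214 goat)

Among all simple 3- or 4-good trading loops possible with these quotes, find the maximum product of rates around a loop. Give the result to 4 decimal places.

1.0893

hide→goat→cloth→hide: 0.534 × 4.7 × 0.434 = 1.08925
oil→goat→cloth→hide→oil: 0.279 × 4.7 × 0.434 × 1.79 = 1.01870
oil→copper→hide→oil: 0.757 × 0.742 × 1.79 = 1.00543
oil→copper→hide→goat→oil: 0.757 × 0.742 × 0.534 × 3.33 = 0.99882
Maximum is hide→goat→cloth→hide at 1.0893; arbitrage exists.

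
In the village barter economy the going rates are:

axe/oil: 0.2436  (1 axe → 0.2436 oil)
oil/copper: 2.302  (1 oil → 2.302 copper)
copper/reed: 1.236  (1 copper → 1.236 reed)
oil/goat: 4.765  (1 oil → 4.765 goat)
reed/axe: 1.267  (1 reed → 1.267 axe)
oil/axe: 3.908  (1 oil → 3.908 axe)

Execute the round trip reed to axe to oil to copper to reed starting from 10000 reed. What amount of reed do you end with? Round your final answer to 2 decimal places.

8781.68

10000 reed × 1.267 = 12670 axe
12670 axe × 0.2436 = 3086.412 oil
3086.412 oil × 2.302 = 7104.920424 copper
7104.920424 copper × 1.236 = 8781.681644064 reed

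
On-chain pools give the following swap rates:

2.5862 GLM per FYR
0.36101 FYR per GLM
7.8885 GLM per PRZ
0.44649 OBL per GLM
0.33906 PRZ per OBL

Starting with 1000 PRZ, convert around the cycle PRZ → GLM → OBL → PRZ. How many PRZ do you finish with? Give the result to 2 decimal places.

1194.22

1000 PRZ × 7.8885 = 7888.5 GLM
7888.5 GLM × 0.44649 = 3522.136365 OBL
3522.136365 OBL × 0.33906 = 1194.2155559169 PRZ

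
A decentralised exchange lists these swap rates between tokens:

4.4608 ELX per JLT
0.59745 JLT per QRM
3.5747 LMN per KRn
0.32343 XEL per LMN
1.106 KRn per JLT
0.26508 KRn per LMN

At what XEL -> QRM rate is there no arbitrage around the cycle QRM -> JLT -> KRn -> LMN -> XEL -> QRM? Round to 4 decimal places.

1.3090

Known legs of the cycle: 0.59745 × 1.106 × 3.5747 × 0.32343 = 0.7639705078828137
For no arbitrage the full-cycle product must be 1, so the missing rate is 1 / 0.7639705078828137 ≈ 1.308951.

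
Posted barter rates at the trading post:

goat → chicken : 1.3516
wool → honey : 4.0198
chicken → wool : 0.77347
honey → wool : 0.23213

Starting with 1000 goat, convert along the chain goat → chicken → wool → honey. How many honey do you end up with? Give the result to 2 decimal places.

4202.39

1000 goat × 1.3516 = 1351.6 chicken
1351.6 chicken × 0.77347 = 1045.422052 wool
1045.422052 wool × 4.0198 = 4202.3875646296 honey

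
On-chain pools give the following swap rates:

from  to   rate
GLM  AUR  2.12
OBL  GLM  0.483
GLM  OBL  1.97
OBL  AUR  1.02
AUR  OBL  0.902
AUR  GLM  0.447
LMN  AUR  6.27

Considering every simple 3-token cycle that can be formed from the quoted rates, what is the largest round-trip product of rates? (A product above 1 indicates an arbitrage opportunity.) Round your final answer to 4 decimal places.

0.9236

OBL→GLM→AUR→OBL: 0.483 × 2.12 × 0.902 = 0.92361
OBL→AUR→GLM→OBL: 1.02 × 0.447 × 1.97 = 0.89820
Maximum is OBL→GLM→AUR→OBL at 0.9236; no arbitrage — every cycle loses value.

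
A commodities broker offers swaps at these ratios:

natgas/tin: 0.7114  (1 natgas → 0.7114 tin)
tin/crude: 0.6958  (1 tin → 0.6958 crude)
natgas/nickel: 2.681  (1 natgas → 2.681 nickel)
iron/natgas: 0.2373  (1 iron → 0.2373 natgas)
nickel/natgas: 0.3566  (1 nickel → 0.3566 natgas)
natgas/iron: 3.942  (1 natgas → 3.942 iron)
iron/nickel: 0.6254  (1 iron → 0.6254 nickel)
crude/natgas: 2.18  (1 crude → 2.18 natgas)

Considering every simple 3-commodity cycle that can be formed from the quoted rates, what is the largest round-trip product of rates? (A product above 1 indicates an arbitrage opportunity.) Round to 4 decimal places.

1.0791

natgas→tin→crude→natgas: 0.7114 × 0.6958 × 2.18 = 1.07908
nickel→natgas→iron→nickel: 0.3566 × 3.942 × 0.6254 = 0.87914
Maximum is natgas→tin→crude→natgas at 1.0791; arbitrage exists.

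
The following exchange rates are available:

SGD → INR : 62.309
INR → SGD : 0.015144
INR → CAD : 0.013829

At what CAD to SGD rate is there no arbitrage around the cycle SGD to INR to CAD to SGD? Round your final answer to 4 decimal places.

Known legs of the cycle: 62.309 × 0.013829 = 0.861671161
For no arbitrage the full-cycle product must be 1, so the missing rate is 1 / 0.861671161 ≈ 1.160536.

1.1605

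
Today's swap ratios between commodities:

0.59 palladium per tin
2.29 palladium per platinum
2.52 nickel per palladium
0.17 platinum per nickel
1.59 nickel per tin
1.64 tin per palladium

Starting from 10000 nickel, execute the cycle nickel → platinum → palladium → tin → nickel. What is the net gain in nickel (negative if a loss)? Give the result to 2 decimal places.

151.39

10000 nickel × 0.17 = 1700 platinum
1700 platinum × 2.29 = 3893 palladium
3893 palladium × 1.64 = 6384.52 tin
6384.52 tin × 1.59 = 10151.3868 nickel
Net change: 10151.3868 − 10000 = 151.3868 nickel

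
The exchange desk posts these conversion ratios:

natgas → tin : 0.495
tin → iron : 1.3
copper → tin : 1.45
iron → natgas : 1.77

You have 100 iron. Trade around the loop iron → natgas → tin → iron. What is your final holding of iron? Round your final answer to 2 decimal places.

100 iron × 1.77 = 177 natgas
177 natgas × 0.495 = 87.615 tin
87.615 tin × 1.3 = 113.8995 iron

113.90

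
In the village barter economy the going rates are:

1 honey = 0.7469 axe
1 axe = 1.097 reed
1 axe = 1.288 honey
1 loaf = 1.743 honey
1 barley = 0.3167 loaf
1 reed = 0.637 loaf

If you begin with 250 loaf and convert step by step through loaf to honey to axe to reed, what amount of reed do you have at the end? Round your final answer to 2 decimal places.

357.03

250 loaf × 1.743 = 435.75 honey
435.75 honey × 0.7469 = 325.461675 axe
325.461675 axe × 1.097 = 357.031457475 reed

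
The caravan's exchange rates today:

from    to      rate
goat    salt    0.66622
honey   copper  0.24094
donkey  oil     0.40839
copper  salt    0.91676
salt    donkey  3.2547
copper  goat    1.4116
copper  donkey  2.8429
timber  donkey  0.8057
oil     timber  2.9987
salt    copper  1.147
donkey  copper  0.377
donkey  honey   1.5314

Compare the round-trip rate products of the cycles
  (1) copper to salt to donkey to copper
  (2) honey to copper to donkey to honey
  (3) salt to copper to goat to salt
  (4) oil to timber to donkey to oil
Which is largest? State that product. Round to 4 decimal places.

(1) 0.91676 × 3.2547 × 0.377 = 1.12488
(2) 0.24094 × 2.8429 × 1.5314 = 1.04896
(3) 1.147 × 1.4116 × 0.66622 = 1.07868
(4) 2.9987 × 0.8057 × 0.40839 = 0.98669
Highest is cycle (1) at 1.1249 (>1, arbitrage).

1.1249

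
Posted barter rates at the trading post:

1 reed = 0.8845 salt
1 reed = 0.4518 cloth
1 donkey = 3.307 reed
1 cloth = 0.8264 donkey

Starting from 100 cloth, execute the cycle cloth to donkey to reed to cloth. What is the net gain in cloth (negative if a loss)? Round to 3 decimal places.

23.473

100 cloth × 0.8264 = 82.64 donkey
82.64 donkey × 3.307 = 273.29048 reed
273.29048 reed × 0.4518 = 123.472638864 cloth
Net change: 123.472638864 − 100 = 23.472638864 cloth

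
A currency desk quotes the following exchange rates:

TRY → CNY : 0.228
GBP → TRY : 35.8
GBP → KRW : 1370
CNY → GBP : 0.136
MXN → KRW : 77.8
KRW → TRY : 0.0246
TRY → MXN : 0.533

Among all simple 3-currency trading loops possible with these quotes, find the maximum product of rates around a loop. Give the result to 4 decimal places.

CNY→GBP→TRY→CNY: 0.136 × 35.8 × 0.228 = 1.11009
TRY→MXN→KRW→TRY: 0.533 × 77.8 × 0.0246 = 1.02010
Maximum is CNY→GBP→TRY→CNY at 1.1101; arbitrage exists.

1.1101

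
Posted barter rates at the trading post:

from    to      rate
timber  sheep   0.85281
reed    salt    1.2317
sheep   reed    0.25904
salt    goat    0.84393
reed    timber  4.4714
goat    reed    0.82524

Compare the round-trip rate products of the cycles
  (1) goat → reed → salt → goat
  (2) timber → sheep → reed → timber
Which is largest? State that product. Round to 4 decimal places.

0.9878

(1) 0.82524 × 1.2317 × 0.84393 = 0.85781
(2) 0.85281 × 0.25904 × 4.4714 = 0.98779
Highest is cycle (2) at 0.9878 (≤1, no arbitrage).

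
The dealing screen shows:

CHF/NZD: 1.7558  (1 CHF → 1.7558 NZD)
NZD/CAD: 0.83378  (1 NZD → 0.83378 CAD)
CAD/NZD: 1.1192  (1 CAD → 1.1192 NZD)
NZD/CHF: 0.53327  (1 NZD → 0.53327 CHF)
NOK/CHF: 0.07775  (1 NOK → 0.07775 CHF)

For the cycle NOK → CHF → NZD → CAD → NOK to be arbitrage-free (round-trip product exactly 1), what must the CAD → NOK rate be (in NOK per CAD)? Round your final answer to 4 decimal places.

Known legs of the cycle: 0.07775 × 1.7558 × 0.83378 = 0.113822184341
For no arbitrage the full-cycle product must be 1, so the missing rate is 1 / 0.113822184341 ≈ 8.785634.

8.7856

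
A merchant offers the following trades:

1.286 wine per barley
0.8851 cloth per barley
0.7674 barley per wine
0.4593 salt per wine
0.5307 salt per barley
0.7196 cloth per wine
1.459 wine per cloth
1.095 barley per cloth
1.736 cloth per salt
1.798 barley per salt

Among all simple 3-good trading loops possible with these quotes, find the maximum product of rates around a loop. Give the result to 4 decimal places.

1.1633

salt→cloth→wine→salt: 1.736 × 1.459 × 0.4593 = 1.16333
salt→barley→wine→salt: 1.798 × 1.286 × 0.4593 = 1.06201
cloth→barley→wine→cloth: 1.095 × 1.286 × 0.7196 = 1.01332
salt→cloth→barley→salt: 1.736 × 1.095 × 0.5307 = 1.00882
cloth→wine→barley→cloth: 1.459 × 0.7674 × 0.8851 = 0.99099
Maximum is salt→cloth→wine→salt at 1.1633; arbitrage exists.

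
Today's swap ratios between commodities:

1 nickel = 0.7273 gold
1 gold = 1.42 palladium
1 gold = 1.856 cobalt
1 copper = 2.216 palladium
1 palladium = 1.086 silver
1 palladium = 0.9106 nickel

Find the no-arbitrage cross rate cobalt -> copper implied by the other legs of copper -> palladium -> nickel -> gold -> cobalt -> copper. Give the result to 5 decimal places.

Known legs of the cycle: 2.216 × 0.9106 × 0.7273 × 1.856 = 2.72388621288448
For no arbitrage the full-cycle product must be 1, so the missing rate is 1 / 2.72388621288448 ≈ 0.3671225.

0.36712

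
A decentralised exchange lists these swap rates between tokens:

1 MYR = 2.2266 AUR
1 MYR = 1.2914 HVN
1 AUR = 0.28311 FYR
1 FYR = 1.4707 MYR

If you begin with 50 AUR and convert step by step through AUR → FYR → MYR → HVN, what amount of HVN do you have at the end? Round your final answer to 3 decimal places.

26.885

50 AUR × 0.28311 = 14.1555 FYR
14.1555 FYR × 1.4707 = 20.81849385 MYR
20.81849385 MYR × 1.2914 = 26.88500295789 HVN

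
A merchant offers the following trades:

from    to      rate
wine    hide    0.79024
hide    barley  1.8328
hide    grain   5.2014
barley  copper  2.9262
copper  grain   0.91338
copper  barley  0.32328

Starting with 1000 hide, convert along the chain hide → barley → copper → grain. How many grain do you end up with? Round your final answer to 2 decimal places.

4898.58

1000 hide × 1.8328 = 1832.8 barley
1832.8 barley × 2.9262 = 5363.13936 copper
5363.13936 copper × 0.91338 = 4898.5842286368 grain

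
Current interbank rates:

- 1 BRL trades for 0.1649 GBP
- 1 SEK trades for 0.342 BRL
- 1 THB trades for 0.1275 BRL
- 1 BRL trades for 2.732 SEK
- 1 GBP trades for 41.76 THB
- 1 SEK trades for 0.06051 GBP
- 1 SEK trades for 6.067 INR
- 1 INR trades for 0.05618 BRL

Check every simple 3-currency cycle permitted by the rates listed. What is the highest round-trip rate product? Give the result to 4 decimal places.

SEK→INR→BRL→SEK: 6.067 × 0.05618 × 2.732 = 0.93119
GBP→THB→BRL→GBP: 41.76 × 0.1275 × 0.1649 = 0.87799
Maximum is SEK→INR→BRL→SEK at 0.9312; no arbitrage — every cycle loses value.

0.9312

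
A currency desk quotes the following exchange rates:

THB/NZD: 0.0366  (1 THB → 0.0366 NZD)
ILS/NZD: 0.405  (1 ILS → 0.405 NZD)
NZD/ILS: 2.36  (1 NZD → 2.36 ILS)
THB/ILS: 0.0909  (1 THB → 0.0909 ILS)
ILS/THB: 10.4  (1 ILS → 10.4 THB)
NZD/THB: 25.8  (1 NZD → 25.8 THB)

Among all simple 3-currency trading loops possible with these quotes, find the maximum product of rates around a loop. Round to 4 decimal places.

THB→ILS→NZD→THB: 0.0909 × 0.405 × 25.8 = 0.94981
THB→NZD→ILS→THB: 0.0366 × 2.36 × 10.4 = 0.89831
Maximum is THB→ILS→NZD→THB at 0.9498; no arbitrage — every cycle loses value.

0.9498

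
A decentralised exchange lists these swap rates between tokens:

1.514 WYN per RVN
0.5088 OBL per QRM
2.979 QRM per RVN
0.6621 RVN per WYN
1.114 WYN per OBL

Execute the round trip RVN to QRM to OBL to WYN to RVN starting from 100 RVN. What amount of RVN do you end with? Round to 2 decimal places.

111.80

100 RVN × 2.979 = 297.9 QRM
297.9 QRM × 0.5088 = 151.57152 OBL
151.57152 OBL × 1.114 = 168.85067328 WYN
168.85067328 WYN × 0.6621 = 111.796030778688 RVN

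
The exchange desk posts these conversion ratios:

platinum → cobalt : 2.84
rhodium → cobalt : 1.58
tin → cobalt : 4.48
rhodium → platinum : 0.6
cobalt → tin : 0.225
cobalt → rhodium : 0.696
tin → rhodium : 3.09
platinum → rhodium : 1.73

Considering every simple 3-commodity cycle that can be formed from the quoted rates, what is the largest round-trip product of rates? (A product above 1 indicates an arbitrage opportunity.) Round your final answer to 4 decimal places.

1.1860

cobalt→rhodium→platinum→cobalt: 0.696 × 0.6 × 2.84 = 1.18598
tin→rhodium→cobalt→tin: 3.09 × 1.58 × 0.225 = 1.09850
Maximum is cobalt→rhodium→platinum→cobalt at 1.1860; arbitrage exists.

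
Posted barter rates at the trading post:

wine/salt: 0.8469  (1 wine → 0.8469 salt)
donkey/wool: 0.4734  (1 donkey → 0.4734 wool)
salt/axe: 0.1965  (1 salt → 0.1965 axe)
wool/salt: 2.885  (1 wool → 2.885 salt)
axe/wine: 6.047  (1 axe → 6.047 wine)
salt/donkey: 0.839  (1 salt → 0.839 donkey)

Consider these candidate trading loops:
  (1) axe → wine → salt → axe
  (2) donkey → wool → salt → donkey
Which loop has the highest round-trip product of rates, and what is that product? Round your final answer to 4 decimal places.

(1) 6.047 × 0.8469 × 0.1965 = 1.00632
(2) 0.4734 × 2.885 × 0.839 = 1.14587
Highest is cycle (2) at 1.1459 (>1, arbitrage).

1.1459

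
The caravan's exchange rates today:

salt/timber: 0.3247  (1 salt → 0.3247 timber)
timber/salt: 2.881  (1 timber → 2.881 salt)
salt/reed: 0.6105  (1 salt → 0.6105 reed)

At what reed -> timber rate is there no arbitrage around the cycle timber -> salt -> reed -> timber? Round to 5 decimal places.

Known legs of the cycle: 2.881 × 0.6105 = 1.7588505
For no arbitrage the full-cycle product must be 1, so the missing rate is 1 / 1.7588505 ≈ 0.5685532.

0.56855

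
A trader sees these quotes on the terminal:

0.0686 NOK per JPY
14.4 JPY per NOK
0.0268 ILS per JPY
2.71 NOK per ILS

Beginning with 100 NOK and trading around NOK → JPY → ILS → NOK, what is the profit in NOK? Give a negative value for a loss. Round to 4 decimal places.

100 NOK × 14.4 = 1440 JPY
1440 JPY × 0.0268 = 38.592 ILS
38.592 ILS × 2.71 = 104.58432 NOK
Net change: 104.58432 − 100 = 4.58432 NOK

4.5843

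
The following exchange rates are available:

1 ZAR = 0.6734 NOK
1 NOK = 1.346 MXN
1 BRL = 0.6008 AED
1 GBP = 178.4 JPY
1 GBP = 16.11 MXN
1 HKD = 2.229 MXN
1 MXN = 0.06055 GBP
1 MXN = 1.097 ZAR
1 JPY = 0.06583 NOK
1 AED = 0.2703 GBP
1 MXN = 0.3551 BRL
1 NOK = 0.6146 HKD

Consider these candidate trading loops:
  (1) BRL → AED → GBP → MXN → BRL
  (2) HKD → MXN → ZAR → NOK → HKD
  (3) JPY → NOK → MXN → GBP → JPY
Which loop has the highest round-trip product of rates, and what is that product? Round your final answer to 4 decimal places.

(1) 0.6008 × 0.2703 × 16.11 × 0.3551 = 0.92901
(2) 2.229 × 1.097 × 0.6734 × 0.6146 = 1.01200
(3) 0.06583 × 1.346 × 0.06055 × 178.4 = 0.95715
Highest is cycle (2) at 1.0120 (>1, arbitrage).

1.0120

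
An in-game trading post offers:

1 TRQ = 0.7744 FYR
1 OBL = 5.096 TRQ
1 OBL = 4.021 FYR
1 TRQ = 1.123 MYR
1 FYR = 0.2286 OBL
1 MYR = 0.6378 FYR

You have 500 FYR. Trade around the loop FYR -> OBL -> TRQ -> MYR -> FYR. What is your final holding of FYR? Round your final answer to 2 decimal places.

417.20

500 FYR × 0.2286 = 114.3 OBL
114.3 OBL × 5.096 = 582.4728 TRQ
582.4728 TRQ × 1.123 = 654.1169544 MYR
654.1169544 MYR × 0.6378 = 417.19579351632 FYR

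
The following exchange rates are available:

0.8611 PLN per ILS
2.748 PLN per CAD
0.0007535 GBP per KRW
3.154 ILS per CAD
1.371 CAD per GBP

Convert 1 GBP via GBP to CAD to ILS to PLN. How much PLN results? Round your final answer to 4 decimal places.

1 GBP × 1.371 = 1.371 CAD
1.371 CAD × 3.154 = 4.324134 ILS
4.324134 ILS × 0.8611 = 3.7235117874 PLN

3.7235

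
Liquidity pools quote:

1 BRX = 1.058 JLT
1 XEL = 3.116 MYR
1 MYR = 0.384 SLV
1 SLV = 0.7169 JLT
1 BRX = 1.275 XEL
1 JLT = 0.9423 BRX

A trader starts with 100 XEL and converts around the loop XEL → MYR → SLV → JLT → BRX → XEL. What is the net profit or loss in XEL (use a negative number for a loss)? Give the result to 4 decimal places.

100 XEL × 3.116 = 311.6 MYR
311.6 MYR × 0.384 = 119.6544 SLV
119.6544 SLV × 0.7169 = 85.78023936 JLT
85.78023936 JLT × 0.9423 = 80.830719548928 BRX
80.830719548928 BRX × 1.275 = 103.0591674248832 XEL
Net change: 103.0591674248832 − 100 = 3.0591674248832 XEL

3.0592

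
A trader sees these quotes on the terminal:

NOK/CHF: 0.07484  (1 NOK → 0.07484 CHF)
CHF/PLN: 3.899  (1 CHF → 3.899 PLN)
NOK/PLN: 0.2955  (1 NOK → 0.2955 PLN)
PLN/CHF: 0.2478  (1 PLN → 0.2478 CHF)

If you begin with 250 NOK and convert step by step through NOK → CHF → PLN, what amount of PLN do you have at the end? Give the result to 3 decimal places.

250 NOK × 0.07484 = 18.71 CHF
18.71 CHF × 3.899 = 72.95029 PLN

72.950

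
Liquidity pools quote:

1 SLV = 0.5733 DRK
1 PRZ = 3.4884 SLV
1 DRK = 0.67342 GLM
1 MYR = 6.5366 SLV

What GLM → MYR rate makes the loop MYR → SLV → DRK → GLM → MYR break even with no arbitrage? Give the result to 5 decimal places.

0.39626

Known legs of the cycle: 6.5366 × 0.5733 × 0.67342 = 2.5235961827076
For no arbitrage the full-cycle product must be 1, so the missing rate is 1 / 2.5235961827076 ≈ 0.3962599.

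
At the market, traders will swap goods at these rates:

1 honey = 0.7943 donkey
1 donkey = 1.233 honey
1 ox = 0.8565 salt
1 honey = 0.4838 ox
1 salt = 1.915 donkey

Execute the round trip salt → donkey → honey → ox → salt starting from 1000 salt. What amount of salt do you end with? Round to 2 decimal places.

1000 salt × 1.915 = 1915 donkey
1915 donkey × 1.233 = 2361.195 honey
2361.195 honey × 0.4838 = 1142.346141 ox
1142.346141 ox × 0.8565 = 978.4194697665 salt

978.42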